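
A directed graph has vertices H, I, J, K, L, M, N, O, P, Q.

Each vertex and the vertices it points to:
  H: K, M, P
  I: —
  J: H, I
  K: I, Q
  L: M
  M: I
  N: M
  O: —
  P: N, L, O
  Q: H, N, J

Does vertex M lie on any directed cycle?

M lies on a cycle iff there is a path from M back to itself.
Exploring from M, it never reaches itself; equivalently, its strongly connected component is a singleton.

No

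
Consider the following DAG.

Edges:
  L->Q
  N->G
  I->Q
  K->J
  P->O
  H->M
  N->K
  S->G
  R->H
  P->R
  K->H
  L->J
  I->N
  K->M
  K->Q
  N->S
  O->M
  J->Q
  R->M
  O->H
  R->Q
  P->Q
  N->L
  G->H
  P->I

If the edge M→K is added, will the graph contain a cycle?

Yes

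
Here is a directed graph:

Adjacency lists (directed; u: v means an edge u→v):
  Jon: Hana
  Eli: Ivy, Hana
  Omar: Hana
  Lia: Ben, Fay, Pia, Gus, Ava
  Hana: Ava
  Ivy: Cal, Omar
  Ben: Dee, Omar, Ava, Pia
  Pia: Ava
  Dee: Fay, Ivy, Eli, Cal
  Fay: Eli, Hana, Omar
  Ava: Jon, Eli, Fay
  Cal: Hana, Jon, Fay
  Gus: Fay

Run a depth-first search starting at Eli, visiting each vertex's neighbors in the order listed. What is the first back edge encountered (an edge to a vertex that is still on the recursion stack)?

Jon→Hana

DFS from Eli (visiting each vertex's neighbors in the order listed); mark gray on enter, black on exit:
Eli gray
  Ivy gray
    Cal gray
      Hana gray
        Ava gray
          Jon gray
            Jon→Hana: Hana is gray → back edge
First back edge: Jon → Hana.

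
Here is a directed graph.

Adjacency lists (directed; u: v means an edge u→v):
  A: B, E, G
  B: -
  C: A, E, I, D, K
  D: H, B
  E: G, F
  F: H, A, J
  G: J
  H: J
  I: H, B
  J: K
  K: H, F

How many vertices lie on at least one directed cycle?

7

A vertex is on a directed cycle iff it belongs to a strongly connected component of size ≥ 2 (or has a self-loop).
The vertices on cycles are {A, E, F, G, H, J, K} — 7 in total.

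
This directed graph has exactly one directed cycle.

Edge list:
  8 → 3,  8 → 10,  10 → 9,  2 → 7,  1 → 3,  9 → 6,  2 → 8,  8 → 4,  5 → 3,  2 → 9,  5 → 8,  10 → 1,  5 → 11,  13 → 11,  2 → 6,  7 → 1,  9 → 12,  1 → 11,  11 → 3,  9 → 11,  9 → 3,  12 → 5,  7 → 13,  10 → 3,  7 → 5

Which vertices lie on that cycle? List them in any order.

5, 8, 9, 10, 12

DFS with gray/black marking from 8:
8 gray
  10 gray
    9 gray
      12 gray
        5 gray
          5→8: 8 is gray → back edge
Back edge closes the cycle 8 → 10 → 9 → 12 → 5 → 8; its vertices are {5, 8, 9, 10, 12}.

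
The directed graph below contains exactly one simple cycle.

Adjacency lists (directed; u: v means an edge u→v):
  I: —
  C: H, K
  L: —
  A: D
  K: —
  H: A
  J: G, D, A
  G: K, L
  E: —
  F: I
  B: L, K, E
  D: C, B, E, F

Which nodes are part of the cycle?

A, C, D, H

DFS with gray/black marking from A:
A gray
  D gray
    C gray
      H gray
        H→A: A is gray → back edge
Back edge closes the cycle A → D → C → H → A; its vertices are {A, C, D, H}.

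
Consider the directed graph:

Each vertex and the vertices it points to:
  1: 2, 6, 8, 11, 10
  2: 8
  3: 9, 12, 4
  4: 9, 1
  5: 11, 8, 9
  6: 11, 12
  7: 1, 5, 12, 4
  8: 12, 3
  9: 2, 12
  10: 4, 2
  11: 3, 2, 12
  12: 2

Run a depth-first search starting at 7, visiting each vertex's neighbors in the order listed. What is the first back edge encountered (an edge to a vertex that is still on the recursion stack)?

12→2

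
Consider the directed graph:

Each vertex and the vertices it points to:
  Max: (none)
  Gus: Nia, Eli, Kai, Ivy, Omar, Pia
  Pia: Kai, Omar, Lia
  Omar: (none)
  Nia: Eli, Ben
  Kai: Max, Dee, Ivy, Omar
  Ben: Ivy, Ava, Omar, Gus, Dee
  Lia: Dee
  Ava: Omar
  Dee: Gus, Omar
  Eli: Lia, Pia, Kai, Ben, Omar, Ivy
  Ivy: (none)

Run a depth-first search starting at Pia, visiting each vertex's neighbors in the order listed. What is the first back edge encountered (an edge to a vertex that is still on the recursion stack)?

DFS from Pia (visiting each vertex's neighbors in the order listed); mark gray on enter, black on exit:
Pia gray
  Kai gray
    Max gray
    Max black
    Dee gray
      Gus gray
        Nia gray
          Eli gray
            Lia gray
              Lia→Dee: Dee is gray → back edge
First back edge: Lia → Dee.

Lia→Dee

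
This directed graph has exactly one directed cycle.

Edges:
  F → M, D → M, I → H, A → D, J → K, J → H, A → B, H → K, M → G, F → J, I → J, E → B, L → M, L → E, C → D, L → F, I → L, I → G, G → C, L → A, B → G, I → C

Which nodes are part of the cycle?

DFS with gray/black marking from M:
M gray
  G gray
    C gray
      D gray
        D→M: M is gray → back edge
Back edge closes the cycle M → G → C → D → M; its vertices are {C, D, G, M}.

C, D, G, M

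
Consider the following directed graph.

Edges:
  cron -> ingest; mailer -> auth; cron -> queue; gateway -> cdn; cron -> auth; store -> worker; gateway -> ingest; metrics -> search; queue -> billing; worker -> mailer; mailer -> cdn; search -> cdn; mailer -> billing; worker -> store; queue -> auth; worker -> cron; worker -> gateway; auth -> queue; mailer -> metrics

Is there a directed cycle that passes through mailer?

No

mailer lies on a cycle iff there is a path from mailer back to itself.
Exploring from mailer, it never reaches itself; equivalently, its strongly connected component is a singleton.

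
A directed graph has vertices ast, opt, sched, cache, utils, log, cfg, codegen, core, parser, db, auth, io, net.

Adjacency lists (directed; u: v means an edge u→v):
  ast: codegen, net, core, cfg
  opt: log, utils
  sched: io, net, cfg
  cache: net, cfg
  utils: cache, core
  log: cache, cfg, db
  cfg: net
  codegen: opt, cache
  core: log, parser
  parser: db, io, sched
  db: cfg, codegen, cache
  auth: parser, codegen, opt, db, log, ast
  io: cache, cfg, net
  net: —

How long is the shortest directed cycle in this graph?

4

For each vertex v, BFS finds the shortest path from v back to v.
The shortest such closed walk is opt → log → db → codegen → opt, length 4.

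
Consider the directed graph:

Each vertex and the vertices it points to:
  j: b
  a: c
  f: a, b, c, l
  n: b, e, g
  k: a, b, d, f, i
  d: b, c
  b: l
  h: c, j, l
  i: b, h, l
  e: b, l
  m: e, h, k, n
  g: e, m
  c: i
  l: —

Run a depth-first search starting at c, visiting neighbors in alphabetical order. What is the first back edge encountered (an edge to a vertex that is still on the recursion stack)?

h→c

DFS from c (visiting neighbors in alphabetical order); mark gray on enter, black on exit:
c gray
  i gray
    b gray
      l gray
      l black
    b black
    h gray
      h→c: c is gray → back edge
First back edge: h → c.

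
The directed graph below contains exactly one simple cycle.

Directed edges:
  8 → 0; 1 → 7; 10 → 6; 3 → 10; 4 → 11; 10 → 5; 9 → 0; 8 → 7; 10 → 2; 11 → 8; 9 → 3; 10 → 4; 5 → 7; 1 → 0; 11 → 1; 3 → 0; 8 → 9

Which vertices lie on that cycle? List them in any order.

3, 4, 8, 9, 10, 11

DFS with gray/black marking from 10:
10 gray
  6 gray
  6 black
  5 gray
    7 gray
    7 black
  5 black
  2 gray
  2 black
  4 gray
    11 gray
      1 gray
        1→7: 7 black — skip
        0 gray
        0 black
      1 black
      8 gray
        8→7: 7 black — skip
        8→0: 0 black — skip
        9 gray
          3 gray
            3→0: 0 black — skip
            3→10: 10 is gray → back edge
Back edge closes the cycle 10 → 4 → 11 → 8 → 9 → 3 → 10; its vertices are {3, 4, 8, 9, 10, 11}.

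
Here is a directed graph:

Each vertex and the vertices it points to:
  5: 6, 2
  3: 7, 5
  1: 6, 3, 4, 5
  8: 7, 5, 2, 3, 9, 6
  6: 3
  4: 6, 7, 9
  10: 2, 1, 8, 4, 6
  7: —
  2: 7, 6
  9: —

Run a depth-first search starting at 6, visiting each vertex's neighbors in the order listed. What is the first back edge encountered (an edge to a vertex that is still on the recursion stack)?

5->6

DFS from 6 (visiting each vertex's neighbors in the order listed); mark gray on enter, black on exit:
6 gray
  3 gray
    7 gray
    7 black
    5 gray
      5→6: 6 is gray → back edge
First back edge: 5 → 6.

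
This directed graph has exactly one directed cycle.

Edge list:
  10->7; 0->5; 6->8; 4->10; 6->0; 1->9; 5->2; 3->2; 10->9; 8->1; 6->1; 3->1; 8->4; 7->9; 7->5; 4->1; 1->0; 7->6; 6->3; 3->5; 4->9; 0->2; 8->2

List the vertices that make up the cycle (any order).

4, 6, 7, 8, 10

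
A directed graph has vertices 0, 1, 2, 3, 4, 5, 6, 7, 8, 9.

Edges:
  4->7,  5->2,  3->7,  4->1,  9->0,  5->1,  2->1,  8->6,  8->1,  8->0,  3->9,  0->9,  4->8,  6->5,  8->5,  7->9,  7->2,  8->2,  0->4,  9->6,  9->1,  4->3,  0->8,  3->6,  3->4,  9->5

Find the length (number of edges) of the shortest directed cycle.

For each vertex v, BFS finds the shortest path from v back to v.
The shortest such closed walk is 0 → 9 → 0, length 2.

2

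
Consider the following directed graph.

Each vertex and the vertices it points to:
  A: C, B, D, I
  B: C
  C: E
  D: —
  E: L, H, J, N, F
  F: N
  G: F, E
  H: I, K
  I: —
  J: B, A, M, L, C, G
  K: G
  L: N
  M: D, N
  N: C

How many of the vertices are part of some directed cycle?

A vertex is on a directed cycle iff it belongs to a strongly connected component of size ≥ 2 (or has a self-loop).
The vertices on cycles are {A, B, C, E, F, G, H, J, K, L, M, N} — 12 in total.

12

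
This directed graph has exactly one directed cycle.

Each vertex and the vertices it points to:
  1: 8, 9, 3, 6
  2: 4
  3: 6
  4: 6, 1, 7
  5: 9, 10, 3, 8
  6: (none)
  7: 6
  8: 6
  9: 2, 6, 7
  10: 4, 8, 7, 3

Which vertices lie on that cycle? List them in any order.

1, 2, 4, 9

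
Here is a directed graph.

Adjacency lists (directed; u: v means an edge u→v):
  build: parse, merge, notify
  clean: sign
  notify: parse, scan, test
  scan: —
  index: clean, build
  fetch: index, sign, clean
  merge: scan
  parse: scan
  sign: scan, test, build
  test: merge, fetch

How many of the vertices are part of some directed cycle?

A vertex is on a directed cycle iff it belongs to a strongly connected component of size ≥ 2 (or has a self-loop).
The vertices on cycles are {sign, test, build, clean, fetch, index, notify} — 7 in total.

7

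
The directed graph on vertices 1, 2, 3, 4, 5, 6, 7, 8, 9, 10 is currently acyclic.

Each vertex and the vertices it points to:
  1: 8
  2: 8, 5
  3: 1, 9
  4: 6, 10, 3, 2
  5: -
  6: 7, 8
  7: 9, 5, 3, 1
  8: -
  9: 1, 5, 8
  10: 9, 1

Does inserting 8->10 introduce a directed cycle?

Adding 8→10 creates a cycle iff 10 can already reach 8.
Path from 10: 10 → 1 → 8.
So 10 → … → 8 → 10 is a cycle.

Yes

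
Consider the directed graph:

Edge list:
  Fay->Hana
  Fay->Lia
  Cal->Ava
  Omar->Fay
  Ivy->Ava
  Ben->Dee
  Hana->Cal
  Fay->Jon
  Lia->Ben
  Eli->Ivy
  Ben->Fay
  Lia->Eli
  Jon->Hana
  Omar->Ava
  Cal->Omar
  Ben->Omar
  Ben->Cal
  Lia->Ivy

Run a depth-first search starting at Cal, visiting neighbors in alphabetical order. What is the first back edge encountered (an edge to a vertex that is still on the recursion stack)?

DFS from Cal (visiting neighbors in alphabetical order); mark gray on enter, black on exit:
Cal gray
  Ava gray
  Ava black
  Omar gray
    Omar→Ava: Ava black — skip
    Fay gray
      Hana gray
        Hana→Cal: Cal is gray → back edge
First back edge: Hana → Cal.

Hana→Cal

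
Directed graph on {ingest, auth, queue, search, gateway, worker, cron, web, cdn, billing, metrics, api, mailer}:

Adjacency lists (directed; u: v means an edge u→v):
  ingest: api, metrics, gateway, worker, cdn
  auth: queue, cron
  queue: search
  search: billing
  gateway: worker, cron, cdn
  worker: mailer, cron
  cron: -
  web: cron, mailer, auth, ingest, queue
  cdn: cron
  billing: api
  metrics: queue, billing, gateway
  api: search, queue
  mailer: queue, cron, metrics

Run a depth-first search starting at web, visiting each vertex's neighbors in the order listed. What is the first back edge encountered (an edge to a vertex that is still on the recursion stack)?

DFS from web (visiting each vertex's neighbors in the order listed); mark gray on enter, black on exit:
web gray
  cron gray
  cron black
  mailer gray
    queue gray
      search gray
        billing gray
          api gray
            api→search: search is gray → back edge
First back edge: api → search.

api->search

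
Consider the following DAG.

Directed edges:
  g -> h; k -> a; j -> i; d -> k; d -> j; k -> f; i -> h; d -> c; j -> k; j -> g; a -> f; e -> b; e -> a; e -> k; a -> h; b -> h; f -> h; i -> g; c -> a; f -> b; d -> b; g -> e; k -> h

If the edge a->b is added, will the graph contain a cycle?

No

Adding a→b creates a cycle iff b can already reach a.
Explore from b: no path reaches a. The graph stays acyclic.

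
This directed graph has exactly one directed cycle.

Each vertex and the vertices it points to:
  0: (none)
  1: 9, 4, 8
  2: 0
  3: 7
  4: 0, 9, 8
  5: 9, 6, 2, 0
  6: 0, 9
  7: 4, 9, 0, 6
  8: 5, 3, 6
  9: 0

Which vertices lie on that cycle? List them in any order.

DFS with gray/black marking from 8:
8 gray
  5 gray
    9 gray
      0 gray
      0 black
    9 black
    6 gray
      6→0: 0 black — skip
      6→9: 9 black — skip
    6 black
    2 gray
      2→0: 0 black — skip
    2 black
    5→0: 0 black — skip
  5 black
  3 gray
    7 gray
      4 gray
        4→0: 0 black — skip
        4→9: 9 black — skip
        4→8: 8 is gray → back edge
Back edge closes the cycle 8 → 3 → 7 → 4 → 8; its vertices are {3, 4, 7, 8}.

3, 4, 7, 8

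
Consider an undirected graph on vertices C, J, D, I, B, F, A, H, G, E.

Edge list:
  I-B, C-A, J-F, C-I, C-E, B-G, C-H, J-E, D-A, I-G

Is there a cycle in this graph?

DFS, tracking each vertex's parent; an edge to a visited non-parent vertex closes a cycle.
Start from J:
visit J (parent –)
  visit E (parent J)
    visit C (parent E)
      visit H (parent C)
        H–C: parent, skip
      visit A (parent C)
        visit D (parent A)
          D–A: parent, skip
        A–C: parent, skip
      C–E: parent, skip
      visit I (parent C)
        visit G (parent I)
          visit B (parent G)
            B–G: parent, skip
            B–I: I visited and ≠ parent → cycle
Cycle: I – G – B – I.

Yes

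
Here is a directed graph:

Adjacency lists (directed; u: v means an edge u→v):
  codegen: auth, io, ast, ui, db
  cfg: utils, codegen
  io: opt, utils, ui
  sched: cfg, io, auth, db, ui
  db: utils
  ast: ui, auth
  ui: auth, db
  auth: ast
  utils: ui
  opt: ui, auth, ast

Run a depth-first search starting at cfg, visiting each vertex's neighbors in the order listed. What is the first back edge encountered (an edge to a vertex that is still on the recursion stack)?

ast->ui

DFS from cfg (visiting each vertex's neighbors in the order listed); mark gray on enter, black on exit:
cfg gray
  utils gray
    ui gray
      auth gray
        ast gray
          ast→ui: ui is gray → back edge
First back edge: ast → ui.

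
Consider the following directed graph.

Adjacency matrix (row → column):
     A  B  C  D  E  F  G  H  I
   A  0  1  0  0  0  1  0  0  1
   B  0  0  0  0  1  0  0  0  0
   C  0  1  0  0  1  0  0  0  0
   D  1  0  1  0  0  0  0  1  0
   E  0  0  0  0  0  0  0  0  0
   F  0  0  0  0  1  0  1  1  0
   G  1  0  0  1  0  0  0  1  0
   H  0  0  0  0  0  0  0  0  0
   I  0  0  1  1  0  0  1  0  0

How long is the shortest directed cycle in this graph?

3

For each vertex v, BFS finds the shortest path from v back to v.
The shortest such closed walk is G → A → I → G, length 3.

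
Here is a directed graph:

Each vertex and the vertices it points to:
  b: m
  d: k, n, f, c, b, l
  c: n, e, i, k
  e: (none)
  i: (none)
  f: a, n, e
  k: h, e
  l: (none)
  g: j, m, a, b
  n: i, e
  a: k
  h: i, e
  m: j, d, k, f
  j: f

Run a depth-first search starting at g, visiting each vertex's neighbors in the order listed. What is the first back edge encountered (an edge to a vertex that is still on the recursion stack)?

b→m

DFS from g (visiting each vertex's neighbors in the order listed); mark gray on enter, black on exit:
g gray
  j gray
    f gray
      a gray
        k gray
          h gray
            i gray
            i black
            e gray
            e black
          h black
          k→e: e black — skip
        k black
      a black
      n gray
        n→i: i black — skip
        n→e: e black — skip
      n black
      f→e: e black — skip
    f black
  j black
  m gray
    m→j: j black — skip
    d gray
      d→k: k black — skip
      d→n: n black — skip
      d→f: f black — skip
      c gray
        c→n: n black — skip
        c→e: e black — skip
        c→i: i black — skip
        c→k: k black — skip
      c black
      b gray
        b→m: m is gray → back edge
First back edge: b → m.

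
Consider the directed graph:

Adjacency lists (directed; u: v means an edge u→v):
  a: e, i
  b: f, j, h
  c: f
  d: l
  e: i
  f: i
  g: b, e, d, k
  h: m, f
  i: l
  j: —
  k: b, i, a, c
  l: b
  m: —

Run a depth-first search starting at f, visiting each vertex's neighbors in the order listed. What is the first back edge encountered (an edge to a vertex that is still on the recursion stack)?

b→f

DFS from f (visiting each vertex's neighbors in the order listed); mark gray on enter, black on exit:
f gray
  i gray
    l gray
      b gray
        b→f: f is gray → back edge
First back edge: b → f.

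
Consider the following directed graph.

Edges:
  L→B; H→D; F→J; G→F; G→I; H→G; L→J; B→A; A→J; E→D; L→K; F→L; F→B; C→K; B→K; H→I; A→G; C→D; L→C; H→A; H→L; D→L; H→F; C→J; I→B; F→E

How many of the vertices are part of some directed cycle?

9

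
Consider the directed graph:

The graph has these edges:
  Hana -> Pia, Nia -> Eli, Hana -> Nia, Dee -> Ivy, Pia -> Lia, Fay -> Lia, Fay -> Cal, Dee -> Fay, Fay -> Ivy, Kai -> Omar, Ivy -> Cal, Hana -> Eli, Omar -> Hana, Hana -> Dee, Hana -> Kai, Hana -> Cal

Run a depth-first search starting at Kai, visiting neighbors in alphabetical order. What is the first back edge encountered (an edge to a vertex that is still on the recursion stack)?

DFS from Kai (visiting neighbors in alphabetical order); mark gray on enter, black on exit:
Kai gray
  Omar gray
    Hana gray
      Cal gray
      Cal black
      Dee gray
        Fay gray
          Fay→Cal: Cal black — skip
          Ivy gray
            Ivy→Cal: Cal black — skip
          Ivy black
          Lia gray
          Lia black
        Fay black
        Dee→Ivy: Ivy black — skip
      Dee black
      Eli gray
      Eli black
      Hana→Kai: Kai is gray → back edge
First back edge: Hana → Kai.

Hana->Kai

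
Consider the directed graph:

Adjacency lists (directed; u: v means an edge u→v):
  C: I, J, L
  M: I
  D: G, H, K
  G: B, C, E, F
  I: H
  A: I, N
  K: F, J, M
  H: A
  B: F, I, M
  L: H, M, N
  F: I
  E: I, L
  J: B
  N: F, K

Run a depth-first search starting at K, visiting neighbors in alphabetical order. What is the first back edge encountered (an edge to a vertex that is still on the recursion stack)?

A->I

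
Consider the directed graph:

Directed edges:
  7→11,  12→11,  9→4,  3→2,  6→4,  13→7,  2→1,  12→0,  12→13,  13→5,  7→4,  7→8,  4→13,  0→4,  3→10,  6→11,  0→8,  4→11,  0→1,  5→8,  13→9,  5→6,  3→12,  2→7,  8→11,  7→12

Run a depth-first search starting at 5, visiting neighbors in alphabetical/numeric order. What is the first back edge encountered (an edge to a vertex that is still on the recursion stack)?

DFS from 5 (visiting neighbors in alphabetical/numeric order); mark gray on enter, black on exit:
5 gray
  6 gray
    4 gray
      11 gray
      11 black
      13 gray
        13→5: 5 is gray → back edge
First back edge: 13 → 5.

13->5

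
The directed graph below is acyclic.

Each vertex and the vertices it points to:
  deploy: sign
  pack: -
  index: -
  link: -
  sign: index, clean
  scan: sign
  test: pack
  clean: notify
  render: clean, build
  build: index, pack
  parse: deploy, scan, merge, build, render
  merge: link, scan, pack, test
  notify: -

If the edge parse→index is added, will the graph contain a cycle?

Adding parse→index creates a cycle iff index can already reach parse.
Explore from index: no path reaches parse. The graph stays acyclic.

No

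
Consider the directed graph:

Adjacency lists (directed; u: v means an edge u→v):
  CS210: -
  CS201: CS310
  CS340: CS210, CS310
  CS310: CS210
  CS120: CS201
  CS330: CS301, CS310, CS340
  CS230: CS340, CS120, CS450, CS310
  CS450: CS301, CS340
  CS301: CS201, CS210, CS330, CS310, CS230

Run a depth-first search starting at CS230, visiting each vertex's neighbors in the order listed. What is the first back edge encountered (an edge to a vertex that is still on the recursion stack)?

DFS from CS230 (visiting each vertex's neighbors in the order listed); mark gray on enter, black on exit:
CS230 gray
  CS340 gray
    CS210 gray
    CS210 black
    CS310 gray
      CS310→CS210: CS210 black — skip
    CS310 black
  CS340 black
  CS120 gray
    CS201 gray
      CS201→CS310: CS310 black — skip
    CS201 black
  CS120 black
  CS450 gray
    CS301 gray
      CS301→CS201: CS201 black — skip
      CS301→CS210: CS210 black — skip
      CS330 gray
        CS330→CS301: CS301 is gray → back edge
First back edge: CS330 → CS301.

CS330->CS301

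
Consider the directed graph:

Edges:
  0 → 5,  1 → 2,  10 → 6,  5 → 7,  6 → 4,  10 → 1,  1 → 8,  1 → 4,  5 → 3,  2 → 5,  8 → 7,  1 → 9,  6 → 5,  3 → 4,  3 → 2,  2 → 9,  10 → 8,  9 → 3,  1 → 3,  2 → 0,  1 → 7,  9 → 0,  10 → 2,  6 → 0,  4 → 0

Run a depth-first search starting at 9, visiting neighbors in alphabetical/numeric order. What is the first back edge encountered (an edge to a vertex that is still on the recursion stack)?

DFS from 9 (visiting neighbors in alphabetical/numeric order); mark gray on enter, black on exit:
9 gray
  0 gray
    5 gray
      3 gray
        2 gray
          2→0: 0 is gray → back edge
First back edge: 2 → 0.

2→0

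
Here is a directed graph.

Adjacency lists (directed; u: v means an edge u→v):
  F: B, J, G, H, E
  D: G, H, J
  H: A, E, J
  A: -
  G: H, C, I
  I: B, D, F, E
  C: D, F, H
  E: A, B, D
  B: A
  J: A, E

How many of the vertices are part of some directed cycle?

8

A vertex is on a directed cycle iff it belongs to a strongly connected component of size ≥ 2 (or has a self-loop).
The vertices on cycles are {C, D, E, F, G, H, I, J} — 8 in total.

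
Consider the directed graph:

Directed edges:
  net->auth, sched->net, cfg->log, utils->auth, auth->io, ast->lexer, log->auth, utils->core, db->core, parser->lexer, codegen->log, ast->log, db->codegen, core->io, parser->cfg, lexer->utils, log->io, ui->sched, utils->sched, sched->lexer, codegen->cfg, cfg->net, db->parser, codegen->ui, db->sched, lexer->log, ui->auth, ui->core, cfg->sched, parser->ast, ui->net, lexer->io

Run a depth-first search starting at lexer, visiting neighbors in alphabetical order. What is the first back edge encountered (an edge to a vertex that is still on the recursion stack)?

DFS from lexer (visiting neighbors in alphabetical order); mark gray on enter, black on exit:
lexer gray
  io gray
  io black
  log gray
    auth gray
      auth→io: io black — skip
    auth black
    log→io: io black — skip
  log black
  utils gray
    utils→auth: auth black — skip
    core gray
      core→io: io black — skip
    core black
    sched gray
      sched→lexer: lexer is gray → back edge
First back edge: sched → lexer.

sched->lexer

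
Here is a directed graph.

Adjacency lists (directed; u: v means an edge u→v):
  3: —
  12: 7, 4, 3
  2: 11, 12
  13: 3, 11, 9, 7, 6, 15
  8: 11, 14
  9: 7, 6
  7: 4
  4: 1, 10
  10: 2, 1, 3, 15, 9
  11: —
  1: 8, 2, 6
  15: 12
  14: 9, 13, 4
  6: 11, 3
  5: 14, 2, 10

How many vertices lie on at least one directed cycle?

11

A vertex is on a directed cycle iff it belongs to a strongly connected component of size ≥ 2 (or has a self-loop).
The vertices on cycles are {1, 2, 4, 7, 8, 9, 10, 12, 13, 14, 15} — 11 in total.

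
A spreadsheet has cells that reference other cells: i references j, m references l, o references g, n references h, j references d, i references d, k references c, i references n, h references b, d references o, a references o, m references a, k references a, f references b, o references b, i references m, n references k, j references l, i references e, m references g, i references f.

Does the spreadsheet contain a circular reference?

No

DFS with white/gray/black marking, starting from a:
a gray
  o gray
    b gray
    b black
    g gray
    g black
  o black
a black
e gray
e black
d gray
  d→o: o black — skip
d black
n gray
  h gray
    h→b: b black — skip
  h black
  k gray
    k→a: a black — skip
    c gray
    c black
  k black
n black
m gray
  l gray
  l black
  m→a: a black — skip
  m→g: g black — skip
m black
i gray
  f gray
    f→b: b black — skip
  f black
  i→d: d black — skip
  i→e: e black — skip
  j gray
    j→l: l black — skip
    j→d: d black — skip
  j black
  i→m: m black — skip
  i→n: n black — skip
i black
Every edge goes to a white or black vertex — no back edge, so the graph is acyclic.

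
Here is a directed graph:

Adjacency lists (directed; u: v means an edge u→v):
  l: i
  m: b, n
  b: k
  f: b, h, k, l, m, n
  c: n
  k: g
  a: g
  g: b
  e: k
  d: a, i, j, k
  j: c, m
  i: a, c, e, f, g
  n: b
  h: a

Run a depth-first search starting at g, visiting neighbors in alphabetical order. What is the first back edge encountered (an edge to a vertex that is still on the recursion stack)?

DFS from g (visiting neighbors in alphabetical order); mark gray on enter, black on exit:
g gray
  b gray
    k gray
      k→g: g is gray → back edge
First back edge: k → g.

k→g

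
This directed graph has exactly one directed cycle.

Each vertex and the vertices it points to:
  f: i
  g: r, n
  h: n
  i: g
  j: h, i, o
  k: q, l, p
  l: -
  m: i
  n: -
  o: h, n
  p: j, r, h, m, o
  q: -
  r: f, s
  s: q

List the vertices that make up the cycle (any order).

DFS with gray/black marking from r:
r gray
  f gray
    i gray
      g gray
        g→r: r is gray → back edge
Back edge closes the cycle r → f → i → g → r; its vertices are {f, g, i, r}.

f, g, i, r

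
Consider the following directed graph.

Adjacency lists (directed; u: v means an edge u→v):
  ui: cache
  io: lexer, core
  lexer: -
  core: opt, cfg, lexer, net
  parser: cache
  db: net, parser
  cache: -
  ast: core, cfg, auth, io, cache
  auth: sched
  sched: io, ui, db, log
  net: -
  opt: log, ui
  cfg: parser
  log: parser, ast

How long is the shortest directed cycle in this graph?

For each vertex v, BFS finds the shortest path from v back to v.
The shortest such closed walk is sched → log → ast → auth → sched, length 4.

4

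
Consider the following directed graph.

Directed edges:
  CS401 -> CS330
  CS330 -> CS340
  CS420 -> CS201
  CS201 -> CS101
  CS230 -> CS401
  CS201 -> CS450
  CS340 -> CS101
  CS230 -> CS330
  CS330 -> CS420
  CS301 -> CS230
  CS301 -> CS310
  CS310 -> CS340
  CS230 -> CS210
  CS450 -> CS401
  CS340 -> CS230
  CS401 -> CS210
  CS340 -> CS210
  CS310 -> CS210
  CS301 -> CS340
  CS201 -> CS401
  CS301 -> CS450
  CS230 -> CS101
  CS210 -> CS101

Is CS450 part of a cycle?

Yes

CS450 is on a cycle iff CS450 can reach itself via ≥1 edge.
CS450 → CS401 → CS330 → CS420 → CS201 → CS450 — yes.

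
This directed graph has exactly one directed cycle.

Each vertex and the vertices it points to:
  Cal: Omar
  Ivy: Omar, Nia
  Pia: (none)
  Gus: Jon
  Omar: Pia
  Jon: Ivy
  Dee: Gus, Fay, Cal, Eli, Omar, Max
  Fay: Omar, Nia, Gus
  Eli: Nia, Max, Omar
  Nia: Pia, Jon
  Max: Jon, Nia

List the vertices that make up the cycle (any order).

DFS with gray/black marking from Nia:
Nia gray
  Pia gray
  Pia black
  Jon gray
    Ivy gray
      Omar gray
        Omar→Pia: Pia black — skip
      Omar black
      Ivy→Nia: Nia is gray → back edge
Back edge closes the cycle Nia → Jon → Ivy → Nia; its vertices are {Ivy, Jon, Nia}.

Ivy, Jon, Nia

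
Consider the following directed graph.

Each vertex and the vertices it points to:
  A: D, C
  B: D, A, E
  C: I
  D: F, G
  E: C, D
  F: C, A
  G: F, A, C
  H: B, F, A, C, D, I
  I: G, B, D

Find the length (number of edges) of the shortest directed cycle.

For each vertex v, BFS finds the shortest path from v back to v.
The shortest such closed walk is I → G → C → I, length 3.

3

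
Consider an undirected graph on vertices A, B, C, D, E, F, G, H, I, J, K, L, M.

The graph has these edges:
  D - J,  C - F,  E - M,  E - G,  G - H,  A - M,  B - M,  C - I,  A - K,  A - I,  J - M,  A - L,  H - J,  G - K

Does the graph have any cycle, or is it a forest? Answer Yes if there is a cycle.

Yes

DFS, tracking each vertex's parent; an edge to a visited non-parent vertex closes a cycle.
Start from F:
visit F (parent –)
  visit C (parent F)
    visit I (parent C)
      visit A (parent I)
        visit K (parent A)
          K–A: parent, skip
          visit G (parent K)
            visit E (parent G)
              E–G: parent, skip
              visit M (parent E)
                visit J (parent M)
                  J–M: parent, skip
                  visit D (parent J)
                    D–J: parent, skip
                  visit H (parent J)
                    H–G: G visited and ≠ parent → cycle
Cycle: G – E – M – J – H – G.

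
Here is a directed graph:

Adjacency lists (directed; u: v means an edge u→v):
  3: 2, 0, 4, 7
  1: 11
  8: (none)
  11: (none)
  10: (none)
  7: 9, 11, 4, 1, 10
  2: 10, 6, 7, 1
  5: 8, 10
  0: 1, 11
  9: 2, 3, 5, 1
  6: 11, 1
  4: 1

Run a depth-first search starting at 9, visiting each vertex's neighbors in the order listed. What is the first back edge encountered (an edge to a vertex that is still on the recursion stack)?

DFS from 9 (visiting each vertex's neighbors in the order listed); mark gray on enter, black on exit:
9 gray
  2 gray
    10 gray
    10 black
    6 gray
      11 gray
      11 black
      1 gray
        1→11: 11 black — skip
      1 black
    6 black
    7 gray
      7→9: 9 is gray → back edge
First back edge: 7 → 9.

7->9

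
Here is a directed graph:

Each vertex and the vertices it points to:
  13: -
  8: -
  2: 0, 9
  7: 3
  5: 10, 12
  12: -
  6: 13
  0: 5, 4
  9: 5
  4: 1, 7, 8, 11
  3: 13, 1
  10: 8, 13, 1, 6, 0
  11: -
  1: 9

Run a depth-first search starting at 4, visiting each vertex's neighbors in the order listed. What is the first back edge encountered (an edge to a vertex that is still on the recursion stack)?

10→1

DFS from 4 (visiting each vertex's neighbors in the order listed); mark gray on enter, black on exit:
4 gray
  1 gray
    9 gray
      5 gray
        10 gray
          8 gray
          8 black
          13 gray
          13 black
          10→1: 1 is gray → back edge
First back edge: 10 → 1.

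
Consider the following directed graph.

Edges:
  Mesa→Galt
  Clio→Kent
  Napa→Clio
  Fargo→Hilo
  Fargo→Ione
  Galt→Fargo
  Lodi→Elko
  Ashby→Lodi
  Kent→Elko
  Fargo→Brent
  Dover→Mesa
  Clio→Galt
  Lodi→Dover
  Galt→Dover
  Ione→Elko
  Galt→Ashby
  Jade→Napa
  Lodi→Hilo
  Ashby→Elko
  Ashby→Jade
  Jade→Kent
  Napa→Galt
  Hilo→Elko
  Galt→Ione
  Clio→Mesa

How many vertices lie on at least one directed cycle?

A vertex is on a directed cycle iff it belongs to a strongly connected component of size ≥ 2 (or has a self-loop).
The vertices on cycles are {Clio, Galt, Jade, Lodi, Mesa, Napa, Ashby, Dover} — 8 in total.

8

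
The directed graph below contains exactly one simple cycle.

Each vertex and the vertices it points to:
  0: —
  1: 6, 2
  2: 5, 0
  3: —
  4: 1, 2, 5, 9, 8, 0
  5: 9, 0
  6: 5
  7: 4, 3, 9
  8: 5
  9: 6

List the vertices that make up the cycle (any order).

DFS with gray/black marking from 9:
9 gray
  6 gray
    5 gray
      5→9: 9 is gray → back edge
Back edge closes the cycle 9 → 6 → 5 → 9; its vertices are {5, 6, 9}.

5, 6, 9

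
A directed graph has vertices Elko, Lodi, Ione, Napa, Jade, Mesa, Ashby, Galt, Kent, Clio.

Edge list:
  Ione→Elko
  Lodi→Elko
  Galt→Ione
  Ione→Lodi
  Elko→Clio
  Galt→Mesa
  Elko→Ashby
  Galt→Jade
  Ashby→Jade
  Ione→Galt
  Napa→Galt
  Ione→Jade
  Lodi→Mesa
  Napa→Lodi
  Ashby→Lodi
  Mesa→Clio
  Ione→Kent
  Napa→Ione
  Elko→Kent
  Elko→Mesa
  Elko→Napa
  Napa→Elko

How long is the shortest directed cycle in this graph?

2

For each vertex v, BFS finds the shortest path from v back to v.
The shortest such closed walk is Elko → Napa → Elko, length 2.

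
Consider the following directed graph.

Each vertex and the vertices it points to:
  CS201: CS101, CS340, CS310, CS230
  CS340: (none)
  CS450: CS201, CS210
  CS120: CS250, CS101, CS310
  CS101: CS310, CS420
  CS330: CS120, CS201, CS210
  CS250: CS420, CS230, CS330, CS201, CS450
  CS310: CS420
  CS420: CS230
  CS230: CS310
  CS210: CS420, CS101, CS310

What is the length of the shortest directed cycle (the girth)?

3

For each vertex v, BFS finds the shortest path from v back to v.
The shortest such closed walk is CS250 → CS330 → CS120 → CS250, length 3.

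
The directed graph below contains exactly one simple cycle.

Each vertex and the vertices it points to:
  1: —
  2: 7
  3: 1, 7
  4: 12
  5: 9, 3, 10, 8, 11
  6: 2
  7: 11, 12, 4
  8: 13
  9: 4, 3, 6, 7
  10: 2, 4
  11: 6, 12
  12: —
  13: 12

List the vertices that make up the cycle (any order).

DFS with gray/black marking from 7:
7 gray
  11 gray
    6 gray
      2 gray
        2→7: 7 is gray → back edge
Back edge closes the cycle 7 → 11 → 6 → 2 → 7; its vertices are {2, 6, 7, 11}.

2, 6, 7, 11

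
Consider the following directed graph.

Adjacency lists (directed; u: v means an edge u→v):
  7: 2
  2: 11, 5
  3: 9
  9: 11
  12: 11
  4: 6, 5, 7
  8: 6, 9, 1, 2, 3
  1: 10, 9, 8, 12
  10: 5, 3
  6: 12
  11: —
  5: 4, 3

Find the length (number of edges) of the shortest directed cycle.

For each vertex v, BFS finds the shortest path from v back to v.
The shortest such closed walk is 1 → 8 → 1, length 2.

2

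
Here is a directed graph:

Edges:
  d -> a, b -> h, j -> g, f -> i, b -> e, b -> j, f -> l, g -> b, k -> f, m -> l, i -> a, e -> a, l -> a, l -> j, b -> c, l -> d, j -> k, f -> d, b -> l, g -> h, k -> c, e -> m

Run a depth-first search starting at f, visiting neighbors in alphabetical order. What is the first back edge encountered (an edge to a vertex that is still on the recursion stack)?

m→l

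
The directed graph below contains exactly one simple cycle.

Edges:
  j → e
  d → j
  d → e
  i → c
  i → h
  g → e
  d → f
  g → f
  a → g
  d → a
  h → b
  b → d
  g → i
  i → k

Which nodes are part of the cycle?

DFS with gray/black marking from d:
d gray
  a gray
    g gray
      f gray
      f black
      e gray
      e black
      i gray
        c gray
        c black
        k gray
        k black
        h gray
          b gray
            b→d: d is gray → back edge
Back edge closes the cycle d → a → g → i → h → b → d; its vertices are {a, b, d, g, h, i}.

a, b, d, g, h, i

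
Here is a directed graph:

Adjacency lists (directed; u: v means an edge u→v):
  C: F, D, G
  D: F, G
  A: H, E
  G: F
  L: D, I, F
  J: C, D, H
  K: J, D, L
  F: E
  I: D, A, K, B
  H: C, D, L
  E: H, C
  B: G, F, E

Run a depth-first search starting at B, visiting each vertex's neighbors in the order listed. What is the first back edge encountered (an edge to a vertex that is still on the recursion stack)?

DFS from B (visiting each vertex's neighbors in the order listed); mark gray on enter, black on exit:
B gray
  G gray
    F gray
      E gray
        H gray
          C gray
            C→F: F is gray → back edge
First back edge: C → F.

C->F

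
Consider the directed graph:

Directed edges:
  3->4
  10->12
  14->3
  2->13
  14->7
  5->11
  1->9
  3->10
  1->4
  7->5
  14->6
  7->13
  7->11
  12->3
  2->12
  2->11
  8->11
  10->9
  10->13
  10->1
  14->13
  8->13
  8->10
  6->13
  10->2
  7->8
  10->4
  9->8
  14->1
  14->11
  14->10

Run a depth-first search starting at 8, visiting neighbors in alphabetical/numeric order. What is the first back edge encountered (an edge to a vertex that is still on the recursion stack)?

DFS from 8 (visiting neighbors in alphabetical/numeric order); mark gray on enter, black on exit:
8 gray
  10 gray
    1 gray
      4 gray
      4 black
      9 gray
        9→8: 8 is gray → back edge
First back edge: 9 → 8.

9→8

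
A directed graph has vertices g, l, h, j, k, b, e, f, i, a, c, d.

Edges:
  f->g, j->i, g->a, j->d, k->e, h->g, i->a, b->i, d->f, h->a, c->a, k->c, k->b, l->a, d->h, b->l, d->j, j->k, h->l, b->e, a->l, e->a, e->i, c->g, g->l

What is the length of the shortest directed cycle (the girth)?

2

For each vertex v, BFS finds the shortest path from v back to v.
The shortest such closed walk is d → j → d, length 2.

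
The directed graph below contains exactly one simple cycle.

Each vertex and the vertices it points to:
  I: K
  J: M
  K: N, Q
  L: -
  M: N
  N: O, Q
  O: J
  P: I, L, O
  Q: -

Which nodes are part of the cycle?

DFS with gray/black marking from O:
O gray
  J gray
    M gray
      N gray
        N→O: O is gray → back edge
Back edge closes the cycle O → J → M → N → O; its vertices are {J, M, N, O}.

J, M, N, O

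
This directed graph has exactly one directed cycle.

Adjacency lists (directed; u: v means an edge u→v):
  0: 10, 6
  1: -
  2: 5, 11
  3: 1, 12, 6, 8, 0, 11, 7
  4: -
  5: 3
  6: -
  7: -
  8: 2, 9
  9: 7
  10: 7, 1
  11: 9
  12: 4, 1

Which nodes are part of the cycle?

2, 3, 5, 8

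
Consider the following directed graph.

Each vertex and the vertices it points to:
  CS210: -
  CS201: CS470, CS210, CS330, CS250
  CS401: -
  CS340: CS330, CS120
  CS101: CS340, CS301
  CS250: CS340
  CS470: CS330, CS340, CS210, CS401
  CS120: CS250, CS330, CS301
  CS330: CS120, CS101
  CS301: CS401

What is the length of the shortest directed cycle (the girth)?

For each vertex v, BFS finds the shortest path from v back to v.
The shortest such closed walk is CS330 → CS120 → CS330, length 2.

2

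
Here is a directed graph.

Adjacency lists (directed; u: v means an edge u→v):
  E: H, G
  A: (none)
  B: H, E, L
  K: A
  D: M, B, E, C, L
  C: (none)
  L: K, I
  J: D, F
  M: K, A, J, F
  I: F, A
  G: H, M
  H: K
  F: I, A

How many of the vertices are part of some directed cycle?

A vertex is on a directed cycle iff it belongs to a strongly connected component of size ≥ 2 (or has a self-loop).
The vertices on cycles are {B, D, E, F, G, I, J, M} — 8 in total.

8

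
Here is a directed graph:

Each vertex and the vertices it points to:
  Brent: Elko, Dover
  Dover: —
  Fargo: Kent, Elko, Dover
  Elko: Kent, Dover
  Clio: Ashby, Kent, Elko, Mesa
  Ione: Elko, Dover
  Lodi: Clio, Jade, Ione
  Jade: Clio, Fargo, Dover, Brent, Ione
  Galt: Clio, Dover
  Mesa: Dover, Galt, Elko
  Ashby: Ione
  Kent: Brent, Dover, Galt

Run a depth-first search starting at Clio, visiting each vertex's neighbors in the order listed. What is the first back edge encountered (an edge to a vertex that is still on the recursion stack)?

Brent→Elko

DFS from Clio (visiting each vertex's neighbors in the order listed); mark gray on enter, black on exit:
Clio gray
  Ashby gray
    Ione gray
      Elko gray
        Kent gray
          Brent gray
            Brent→Elko: Elko is gray → back edge
First back edge: Brent → Elko.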